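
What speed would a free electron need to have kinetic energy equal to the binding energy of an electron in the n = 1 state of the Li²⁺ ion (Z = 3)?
6.563e+06 m/s (or 2.1892% of c)

The binding energy at n = 1 for Li²⁺ is:
E_1 = -13.6057 × 3²/1² = -122.451300 eV
|E_1| = 122.451300 eV

Convert to Joules:
KE = 122.451300 eV × (1.602177 × 10⁻¹⁹ J/eV) = 1.96189e-17 J

Using KE = ½mv²:
v = √(2·KE/m_e)
v = √(2 × 1.96189e-17 J / 9.10938 × 10⁻³¹ kg)
v = 6.563e+06 m/s

This is approximately 2.1892% the speed of light.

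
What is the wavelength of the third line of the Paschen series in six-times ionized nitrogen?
22.317 nm

The lines of a series are numbered from the longest wavelength (smallest ΔE) outward; the third line is the transition from n = n_f + 3 to n_f.
The Paschen series has all transitions ending at n_f = 3.

For N⁶⁺ (Z = 7), the third line (γ-line) is the jump from n = 6 to n = 3:
E_6 = -13.6057 × 7² / 6² = -18.51887 eV
E_3 = -13.6057 × 7² / 3² = -74.07548 eV
ΔE = E_6 - E_3 = 55.55661 eV

λ = hc/E = 1239.84 eV·nm / 55.55661 eV
λ = 22.317 nm

This is the γ-line of the Paschen series in N⁶⁺.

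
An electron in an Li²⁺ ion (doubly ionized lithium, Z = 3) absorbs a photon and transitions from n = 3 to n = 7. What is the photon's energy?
11.1067 eV

The energy levels of a hydrogen-like atom are E_n = -13.6057 Z² eV / n².

Energy at n = 3: E_3 = -13.6057 × 3² / 3² = -13.6057000 eV
Energy at n = 7: E_7 = -13.6057 × 3² / 7² = -2.4990061 eV

The excitation energy is the difference:
ΔE = E_7 - E_3
ΔE = -2.4990061 - (-13.6057000)
ΔE = 11.1067 eV

Since this is positive, energy must be absorbed (photon absorption).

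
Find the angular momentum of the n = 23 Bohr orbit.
2.42552e-33 J·s (or 23ℏ)

In the Bohr model, angular momentum is quantized:
L = nℏ

where ℏ = h/(2π) = 1.0545718e-34 J·s

For n = 23:
L = 23 × 1.0545718e-34 J·s
L = 2.42552e-33 J·s

This can also be written as L = 23ℏ.
The angular momentum is an integer multiple of the reduced Planck constant.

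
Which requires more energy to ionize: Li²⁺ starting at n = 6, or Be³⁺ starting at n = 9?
Li²⁺ at n = 6 (E = -3.4014 eV)

Using E_n = -13.6057 Z² / n² eV:

Li²⁺ (Z = 3) at n = 6:
E = -13.6057 × 3² / 6² = -13.6057 × 9 / 36 = -3.4014250 eV

Be³⁺ (Z = 4) at n = 9:
E = -13.6057 × 4² / 9² = -13.6057 × 16 / 81 = -2.6875457 eV

Since -3.4014250 eV < -2.6875457 eV,
Li²⁺ at n = 6 is more tightly bound (requires more energy to ionize).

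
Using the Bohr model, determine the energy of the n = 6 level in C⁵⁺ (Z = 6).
-13.61 eV

For hydrogen-like ions, the energy levels scale with Z²:
E_n = -13.6057 Z² / n² eV

For C⁵⁺ (Z = 6) at n = 6:
E_6 = -13.6057 × 6² / 6²
E_6 = -13.6057 × 36 / 36
E_6 = -489.8052 / 36
E_6 = -13.61 eV

The energy is 36 times more negative than hydrogen at the same n due to the stronger nuclear charge.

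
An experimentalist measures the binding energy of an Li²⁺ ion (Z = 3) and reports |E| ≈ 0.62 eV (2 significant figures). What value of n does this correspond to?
n = 14

The exact energy levels follow E_n = -13.6057 Z² / n² eV with Z = 3.

The measured value (-0.62 eV) is reported to only 2 significant figures, so we must test candidate n values and see which one matches to that precision.

Candidate energies:
  n = 12:  E = -13.6057 × 3² / 12² = -0.85036 eV
  n = 13:  E = -13.6057 × 3² / 13² = -0.72456 eV
  n = 14:  E = -13.6057 × 3² / 14² = -0.62475 eV  ← matches
  n = 15:  E = -13.6057 × 3² / 15² = -0.54423 eV
  n = 16:  E = -13.6057 × 3² / 16² = -0.47833 eV

Checking against the measurement of -0.62 eV (2 sig figs), only n = 14 agrees:
E_14 = -0.62475 eV, which rounds to -0.62 eV ✓

Therefore n = 14.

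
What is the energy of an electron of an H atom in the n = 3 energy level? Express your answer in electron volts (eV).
-1.51174 eV

The energy levels of a hydrogen-like atom are given by:
E_n = -13.6057 eV / n²

For n = 3:
E_3 = -13.6057 eV / 3²
E_3 = -13.6057 eV / 9
E_3 = -1.51174 eV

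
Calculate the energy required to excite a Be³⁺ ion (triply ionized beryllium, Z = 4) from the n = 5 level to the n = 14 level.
7.59698 eV

The energy levels of a hydrogen-like atom are E_n = -13.6057 Z² eV / n².

Energy at n = 5: E_5 = -13.6057 × 4² / 5² = -8.70764800 eV
Energy at n = 14: E_14 = -13.6057 × 4² / 14² = -1.11066939 eV

The excitation energy is the difference:
ΔE = E_14 - E_5
ΔE = -1.11066939 - (-8.70764800)
ΔE = 7.59698 eV

Since this is positive, energy must be absorbed (photon absorption).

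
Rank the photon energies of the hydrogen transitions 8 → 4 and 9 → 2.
9 → 2

Calculate the energy for each transition:

Transition 8 → 4:
ΔE₁ = |E_4 - E_8| = |-13.6057/4² - (-13.6057/8²)|
ΔE₁ = |-0.8503562500 - (-0.2125890625)| = 0.6377672 eV

Transition 9 → 2:
ΔE₂ = |E_2 - E_9| = |-13.6057/2² - (-13.6057/9²)|
ΔE₂ = |-3.4014250000 - (-0.1679716049)| = 3.2334534 eV

Since 3.2334534 eV > 0.6377672 eV, the transition 9 → 2 emits the more energetic photon.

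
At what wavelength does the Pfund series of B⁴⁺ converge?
91.13 nm

The series limit corresponds to the transition from n = ∞ to n = 5.
This is the highest energy (shortest wavelength) transition in the Pfund series.

E_∞ = 0 eV
E_5 = -13.6057 × 5² / 5² = -13.6057 eV

Energy at series limit:
ΔE = E_∞ - E_5 = 0 - (-13.6057) = 13.6057 eV
λ = hc/E = 1239.84 eV·nm / 13.6057 eV = 91.13 nm

This energy equals the ionization energy from the n = 5 state of B⁴⁺.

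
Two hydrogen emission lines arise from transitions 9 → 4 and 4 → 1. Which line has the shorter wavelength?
4 → 1

Calculate the energy for each transition:

Transition 9 → 4:
ΔE₁ = |E_4 - E_9| = |-13.6057/4² - (-13.6057/9²)|
ΔE₁ = |-0.85035625000 - (-0.16797160494)| = 0.68238465 eV

Transition 4 → 1:
ΔE₂ = |E_1 - E_4| = |-13.6057/1² - (-13.6057/4²)|
ΔE₂ = |-13.60570000000 - (-0.85035625000)| = 12.75534375 eV

Since 12.75534375 eV > 0.68238465 eV, the transition 4 → 1 emits the more energetic photon.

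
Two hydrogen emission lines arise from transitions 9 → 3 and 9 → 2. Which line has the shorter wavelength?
9 → 2

Calculate the energy for each transition:

Transition 9 → 3:
ΔE₁ = |E_3 - E_9| = |-13.6057/3² - (-13.6057/9²)|
ΔE₁ = |-1.5117444444 - (-0.1679716049)| = 1.3437728 eV

Transition 9 → 2:
ΔE₂ = |E_2 - E_9| = |-13.6057/2² - (-13.6057/9²)|
ΔE₂ = |-3.4014250000 - (-0.1679716049)| = 3.2334534 eV

Since 3.2334534 eV > 1.3437728 eV, the transition 9 → 2 emits the more energetic photon.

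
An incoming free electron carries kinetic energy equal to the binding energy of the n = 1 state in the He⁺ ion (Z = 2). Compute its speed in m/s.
4.38e+06 m/s (or 1.46% of c)

The binding energy at n = 1 for He⁺ is:
E_1 = -13.6057 × 2²/1² = -54.4228 eV
|E_1| = 54.4228 eV

Convert to Joules:
KE = 54.4228 eV × (1.602177 × 10⁻¹⁹ J/eV) = 8.7195e-18 J

Using KE = ½mv²:
v = √(2·KE/m_e)
v = √(2 × 8.7195e-18 J / 9.10938 × 10⁻³¹ kg)
v = 4.38e+06 m/s

This is approximately 1.46% the speed of light.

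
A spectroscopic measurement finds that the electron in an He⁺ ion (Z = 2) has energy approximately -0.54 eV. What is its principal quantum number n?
n = 10

The exact energy levels follow E_n = -13.6057 Z² / n² eV with Z = 2.

The measured value (-0.54 eV) is reported to only 2 significant figures, so we must test candidate n values and see which one matches to that precision.

Candidate energies:
  n = 8:  E = -13.6057 × 2² / 8² = -0.85036 eV
  n = 9:  E = -13.6057 × 2² / 9² = -0.67189 eV
  n = 10:  E = -13.6057 × 2² / 10² = -0.54423 eV  ← matches
  n = 11:  E = -13.6057 × 2² / 11² = -0.44978 eV
  n = 12:  E = -13.6057 × 2² / 12² = -0.37794 eV

Checking against the measurement of -0.54 eV (2 sig figs), only n = 10 agrees:
E_10 = -0.54423 eV, which rounds to -0.54 eV ✓

Therefore n = 10.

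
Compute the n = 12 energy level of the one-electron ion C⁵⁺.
-3.401425 eV

For hydrogen-like ions, the energy levels scale with Z²:
E_n = -13.6057 Z² / n² eV

For C⁵⁺ (Z = 6) at n = 12:
E_12 = -13.6057 × 6² / 12²
E_12 = -13.6057 × 36 / 144
E_12 = -489.8052 / 144
E_12 = -3.401425 eV

The energy is 36 times more negative than hydrogen at the same n due to the stronger nuclear charge.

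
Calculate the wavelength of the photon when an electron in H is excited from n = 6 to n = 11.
4669.96578 nm

First, find the transition energy using E_n = -13.6057 / n² eV:
E_6 = -13.6057 / 6² = -0.37793611111 eV
E_11 = -13.6057 / 11² = -0.11244380165 eV

Photon energy: |ΔE| = |E_11 - E_6| = 0.26549230946 eV

Convert to wavelength using E = hc/λ with hc = 1239.84 eV·nm:
λ = hc/E = 1239.84 eV·nm / 0.26549230946 eV
λ = 4669.96578 nm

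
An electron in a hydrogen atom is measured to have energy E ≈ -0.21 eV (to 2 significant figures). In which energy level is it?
n = 8

The exact energy levels follow E_n = -13.6057 eV / n².

The measured value (-0.21 eV) is reported to only 2 significant figures, so we must test candidate n values and see which one matches to that precision.

Candidate energies:
  n = 6:  E = -13.6057/6² = -0.37794 eV
  n = 7:  E = -13.6057/7² = -0.27767 eV
  n = 8:  E = -13.6057/8² = -0.21259 eV  ← matches
  n = 9:  E = -13.6057/9² = -0.16797 eV
  n = 10:  E = -13.6057/10² = -0.13606 eV

Checking against the measurement of -0.21 eV (2 sig figs), only n = 8 agrees:
E_8 = -0.21259 eV, which rounds to -0.21 eV ✓

Therefore n = 8.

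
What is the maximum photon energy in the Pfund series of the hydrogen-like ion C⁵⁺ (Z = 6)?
19.5922 eV

The series limit corresponds to the transition from n = ∞ to n = 5.
This is the highest energy (shortest wavelength) transition in the Pfund series.

E_∞ = 0 eV
E_5 = -13.6057 × 6² / 5² = -19.5922 eV

Energy at series limit:
ΔE = E_∞ - E_5 = 0 - (-19.5922) = 19.5922 eV

This energy equals the ionization energy from the n = 5 state of C⁵⁺.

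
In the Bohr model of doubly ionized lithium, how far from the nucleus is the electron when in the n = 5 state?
0.4410 nm (or 4.4098 Å)

The Bohr radius formula is:
r_n = n² a₀ / Z

where a₀ = 0.0529177 nm is the Bohr radius.

For Li²⁺ (Z = 3) at n = 5:
r_5 = 5² × 0.0529177 nm / 3
r_5 = 25 × 0.0529177 nm / 3
r_5 = 1.32294 nm / 3
r_5 = 0.4410 nm

The electron orbits at approximately 0.4410 nm from the nucleus.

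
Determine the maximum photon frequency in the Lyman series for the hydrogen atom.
3.28984e+15 Hz

The series limit corresponds to the transition from n = ∞ to n = 1.
This is the highest energy (shortest wavelength) transition in the Lyman series.

E_∞ = 0 eV
E_1 = -13.6057 / 1² = -13.6057000 eV

Energy at series limit:
ΔE = E_∞ - E_1 = 0 - (-13.6057000) = 13.6057000 eV
E = 13.6057000 eV × (1.602177 × 10⁻¹⁹ J/eV) = 2.1798740e-18 J
f = E/h = 2.1798740e-18 J / (6.62607 × 10⁻³⁴ J·s) = 3.28984e+15 Hz

This energy equals the ionization energy from the n = 1 state of hydrogen.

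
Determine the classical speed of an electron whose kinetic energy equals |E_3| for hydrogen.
7.29231e+05 m/s (or 0.24% of c)

The binding energy at n = 3 for hydrogen is:
E_3 = -13.6057/3² = -1.51174444 eV
|E_3| = 1.51174444 eV

Convert to Joules:
KE = 1.51174444 eV × (1.602177 × 10⁻¹⁹ J/eV) = 2.4220822e-19 J

Using KE = ½mv²:
v = √(2·KE/m_e)
v = √(2 × 2.4220822e-19 J / 9.10938 × 10⁻³¹ kg)
v = 7.29231e+05 m/s

This is approximately 0.24% the speed of light.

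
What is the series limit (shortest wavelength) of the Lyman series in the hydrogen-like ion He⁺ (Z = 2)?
22.7816 nm

The series limit corresponds to the transition from n = ∞ to n = 1.
This is the highest energy (shortest wavelength) transition in the Lyman series.

E_∞ = 0 eV
E_1 = -13.6057 × 2² / 1² = -54.422800 eV

Energy at series limit:
ΔE = E_∞ - E_1 = 0 - (-54.422800) = 54.422800 eV
λ = hc/E = 1239.84 eV·nm / 54.422800 eV = 22.7816 nm

This energy equals the ionization energy from the n = 1 state of He⁺.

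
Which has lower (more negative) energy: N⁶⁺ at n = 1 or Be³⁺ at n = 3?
N⁶⁺ at n = 1 (E = -666.68 eV)

Using E_n = -13.6057 Z² / n² eV:

N⁶⁺ (Z = 7) at n = 1:
E = -13.6057 × 7² / 1² = -13.6057 × 49 / 1 = -666.67930 eV

Be³⁺ (Z = 4) at n = 3:
E = -13.6057 × 4² / 3² = -13.6057 × 16 / 9 = -24.18791 eV

Since -666.67930 eV < -24.18791 eV,
N⁶⁺ at n = 1 is more tightly bound (requires more energy to ionize).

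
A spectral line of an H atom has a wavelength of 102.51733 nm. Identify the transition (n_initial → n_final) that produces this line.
n = 3 → n = 1

First, find the photon energy from the wavelength (hc = 1239.84 eV·nm):
E = hc/λ = 1239.84 eV·nm / 102.51733 nm = 12.093955 eV

The energy levels of hydrogen satisfy E_n = -13.6057 / n² eV, so an emission n_i → n_f releases
ΔE = 13.6057 × (1/n_f² − 1/n_i²) eV.

Setting ΔE equal to the photon energy:
1/n_f² − 1/n_i² = 12.093955 / 13.6057 = 0.88888885

Since 1/n_i² must be positive, we need 1/n_f² > 0.88888885, i.e. n_f ≤ 1. For each allowed n_f, solve n_i = (1/n_f² − 0.88888885)^(−1/2) and check whether it is a whole number:
  n_f = 1: 1/n_i² = 1.00000000 − 0.88888885 = 0.11111115 → n_i = 3.000  → integer, n_i = 3 ✓

Only n_f = 1 gives an integer upper level, n_i = 3.

The transition is from n = 3 to n = 1 (emission).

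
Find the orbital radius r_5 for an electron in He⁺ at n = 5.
0.6615 nm (or 6.6147 Å)

The Bohr radius formula is:
r_n = n² a₀ / Z

where a₀ = 0.0529177 nm is the Bohr radius.

For He⁺ (Z = 2) at n = 5:
r_5 = 5² × 0.0529177 nm / 2
r_5 = 25 × 0.0529177 nm / 2
r_5 = 1.32294 nm / 2
r_5 = 0.6615 nm

The electron orbits at approximately 0.6615 nm from the nucleus.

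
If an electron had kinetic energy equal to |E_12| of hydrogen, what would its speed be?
1.823e+05 m/s (or 0.06081% of c)

The binding energy at n = 12 for hydrogen is:
E_12 = -13.6057/12² = -0.09448403 eV
|E_12| = 0.09448403 eV

Convert to Joules:
KE = 0.09448403 eV × (1.602177 × 10⁻¹⁹ J/eV) = 1.51380e-20 J

Using KE = ½mv²:
v = √(2·KE/m_e)
v = √(2 × 1.51380e-20 J / 9.10938 × 10⁻³¹ kg)
v = 1.823e+05 m/s

This is approximately 0.06081% the speed of light.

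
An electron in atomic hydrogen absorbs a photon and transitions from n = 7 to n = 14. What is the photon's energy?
0.2083 eV

The energy levels of a hydrogen-like atom are E_n = -13.6057 eV / n².

Energy at n = 7: E_7 = -13.6057 / 7² = -0.2776673 eV
Energy at n = 14: E_14 = -13.6057 / 14² = -0.0694168 eV

The excitation energy is the difference:
ΔE = E_14 - E_7
ΔE = -0.0694168 - (-0.2776673)
ΔE = 0.2083 eV

Since this is positive, energy must be absorbed (photon absorption).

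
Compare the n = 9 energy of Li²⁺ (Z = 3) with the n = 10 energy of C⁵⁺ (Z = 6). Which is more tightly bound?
C⁵⁺ at n = 10 (E = -4.8981 eV)

Using E_n = -13.6057 Z² / n² eV:

Li²⁺ (Z = 3) at n = 9:
E = -13.6057 × 3² / 9² = -13.6057 × 9 / 81 = -1.5117444 eV

C⁵⁺ (Z = 6) at n = 10:
E = -13.6057 × 6² / 10² = -13.6057 × 36 / 100 = -4.8980520 eV

Since -4.8980520 eV < -1.5117444 eV,
C⁵⁺ at n = 10 is more tightly bound (requires more energy to ionize).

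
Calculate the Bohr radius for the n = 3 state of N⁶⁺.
0.068037 nm (or 0.680371 Å)

The Bohr radius formula is:
r_n = n² a₀ / Z

where a₀ = 0.052917721 nm is the Bohr radius.

For N⁶⁺ (Z = 7) at n = 3:
r_3 = 3² × 0.052917721 nm / 7
r_3 = 9 × 0.052917721 nm / 7
r_3 = 0.4762595 nm / 7
r_3 = 0.068037 nm

The electron orbits at approximately 0.068037 nm from the nucleus.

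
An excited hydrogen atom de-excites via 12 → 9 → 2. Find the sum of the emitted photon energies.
3.306941 eV

The energy levels of hydrogen are E_n = -13.6057 / n² eV.

First transition (12 → 9):
ΔE₁ = |E_9 - E_12|
ΔE₁ = |-0.167971604938 - (-0.094484027778)| = 0.073487577 eV

Second transition (9 → 2):
ΔE₂ = |E_2 - E_9|
ΔE₂ = |-3.401425000000 - (-0.167971604938)| = 3.233453395 eV

Total energy released:
E_total = ΔE₁ + ΔE₂ = 0.073487577 + 3.233453395 = 3.306941 eV

Note: This equals the direct transition 12 → 2: 3.306941 eV ✓
Energy is conserved regardless of the path taken.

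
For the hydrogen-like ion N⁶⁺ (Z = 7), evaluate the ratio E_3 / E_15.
25.000

Using E_n = -13.6057 Z² / n² eV with Z = 7:

E_3 = -13.6057 × 7² / 3² = -666.6793 / 9 = -74.075477778 eV
E_15 = -13.6057 × 7² / 15² = -666.6793 / 225 = -2.963019111 eV

The ratio is:
E_3/E_15 = (-74.075477778) / (-2.963019111)
E_3/E_15 = (-666.6793/9) / (-666.6793/225)
E_3/E_15 = 225/9
E_3/E_15 = 25.000
(Note: the Z² factors cancel in the ratio.)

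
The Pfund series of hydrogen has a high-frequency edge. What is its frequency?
1.32e+14 Hz

The series limit corresponds to the transition from n = ∞ to n = 5.
This is the highest energy (shortest wavelength) transition in the Pfund series.

E_∞ = 0 eV
E_5 = -13.6057 / 5² = -0.544228 eV

Energy at series limit:
ΔE = E_∞ - E_5 = 0 - (-0.544228) = 0.544228 eV
E = 0.544228 eV × (1.602177 × 10⁻¹⁹ J/eV) = 8.7195e-20 J
f = E/h = 8.7195e-20 J / (6.62607 × 10⁻³⁴ J·s) = 1.32e+14 Hz

This energy equals the ionization energy from the n = 5 state of hydrogen.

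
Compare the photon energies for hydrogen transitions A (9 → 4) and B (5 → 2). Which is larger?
5 → 2

Calculate the energy for each transition:

Transition 9 → 4:
ΔE₁ = |E_4 - E_9| = |-13.6057/4² - (-13.6057/9²)|
ΔE₁ = |-0.85035625 - (-0.16797160)| = 0.68238 eV

Transition 5 → 2:
ΔE₂ = |E_2 - E_5| = |-13.6057/2² - (-13.6057/5²)|
ΔE₂ = |-3.40142500 - (-0.54422800)| = 2.85720 eV

Since 2.85720 eV > 0.68238 eV, the transition 5 → 2 emits the more energetic photon.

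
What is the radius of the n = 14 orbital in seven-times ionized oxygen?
1.2965 nm (or 12.9648 Å)

The Bohr radius formula is:
r_n = n² a₀ / Z

where a₀ = 0.0529177 nm is the Bohr radius.

For O⁷⁺ (Z = 8) at n = 14:
r_14 = 14² × 0.0529177 nm / 8
r_14 = 196 × 0.0529177 nm / 8
r_14 = 10.37187 nm / 8
r_14 = 1.2965 nm

The electron orbits at approximately 1.2965 nm from the nucleus.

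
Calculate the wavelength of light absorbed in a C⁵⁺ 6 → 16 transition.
106.04 nm

First, find the transition energy using E_n = -13.6057 Z² / n² eV:
E_6 = -13.6057 × 6² / 6² = -13.60570 eV
E_16 = -13.6057 × 6² / 16² = -1.91330 eV

Photon energy: |ΔE| = |E_16 - E_6| = 11.69240 eV

Convert to wavelength using E = hc/λ with hc = 1239.84 eV·nm:
λ = hc/E = 1239.84 eV·nm / 11.69240 eV
λ = 106.04 nm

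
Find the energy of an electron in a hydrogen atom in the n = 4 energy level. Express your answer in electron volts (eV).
-0.85036 eV

The energy levels of a hydrogen-like atom are given by:
E_n = -13.6057 eV / n²

For n = 4:
E_4 = -13.6057 eV / 4²
E_4 = -13.6057 eV / 16
E_4 = -0.85036 eV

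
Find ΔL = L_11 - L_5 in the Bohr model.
6.32743e-34 J·s (or 6ℏ)

In the Bohr model, L_n = nℏ where ℏ = 1.0545718e-34 J·s.

L_11 = 11ℏ = 1.1600290e-33 J·s
L_5 = 5ℏ = 5.2728590e-34 J·s

ΔL = L_11 - L_5 = (11 - 5)ℏ = 6ℏ
ΔL = 6 × 1.0545718e-34 J·s = 6.32743e-34 J·s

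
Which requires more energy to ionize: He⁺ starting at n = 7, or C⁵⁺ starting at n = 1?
C⁵⁺ at n = 1 (E = -489.805 eV)

Using E_n = -13.6057 Z² / n² eV:

He⁺ (Z = 2) at n = 7:
E = -13.6057 × 2² / 7² = -13.6057 × 4 / 49 = -1.110669 eV

C⁵⁺ (Z = 6) at n = 1:
E = -13.6057 × 6² / 1² = -13.6057 × 36 / 1 = -489.805200 eV

Since -489.805200 eV < -1.110669 eV,
C⁵⁺ at n = 1 is more tightly bound (requires more energy to ionize).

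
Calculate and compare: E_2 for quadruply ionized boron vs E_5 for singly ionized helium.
B⁴⁺ at n = 2 (E = -85.036 eV)

Using E_n = -13.6057 Z² / n² eV:

B⁴⁺ (Z = 5) at n = 2:
E = -13.6057 × 5² / 2² = -13.6057 × 25 / 4 = -85.035625 eV

He⁺ (Z = 2) at n = 5:
E = -13.6057 × 2² / 5² = -13.6057 × 4 / 25 = -2.176912 eV

Since -85.035625 eV < -2.176912 eV,
B⁴⁺ at n = 2 is more tightly bound (requires more energy to ionize).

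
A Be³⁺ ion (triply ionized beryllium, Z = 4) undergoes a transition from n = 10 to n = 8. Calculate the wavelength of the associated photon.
1012.517 nm

First, find the transition energy using E_n = -13.6057 Z² / n² eV:
E_10 = -13.6057 × 4² / 10² = -2.17691200 eV
E_8 = -13.6057 × 4² / 8² = -3.40142500 eV

Photon energy: |ΔE| = |E_8 - E_10| = 1.22451300 eV

Convert to wavelength using E = hc/λ with hc = 1239.84 eV·nm:
λ = hc/E = 1239.84 eV·nm / 1.22451300 eV
λ = 1012.517 nm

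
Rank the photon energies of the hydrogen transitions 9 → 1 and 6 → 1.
9 → 1

Calculate the energy for each transition:

Transition 9 → 1:
ΔE₁ = |E_1 - E_9| = |-13.6057/1² - (-13.6057/9²)|
ΔE₁ = |-13.6057000000 - (-0.1679716049)| = 13.4377284 eV

Transition 6 → 1:
ΔE₂ = |E_1 - E_6| = |-13.6057/1² - (-13.6057/6²)|
ΔE₂ = |-13.6057000000 - (-0.3779361111)| = 13.2277639 eV

Since 13.4377284 eV > 13.2277639 eV, the transition 9 → 1 emits the more energetic photon.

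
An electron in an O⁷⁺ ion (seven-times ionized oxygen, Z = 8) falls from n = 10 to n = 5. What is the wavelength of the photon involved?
47.46 nm

First, find the transition energy using E_n = -13.6057 Z² / n² eV:
E_10 = -13.6057 × 8² / 10² = -8.7076 eV
E_5 = -13.6057 × 8² / 5² = -34.8306 eV

Photon energy: |ΔE| = |E_5 - E_10| = 26.1230 eV

Convert to wavelength using E = hc/λ with hc = 1239.84 eV·nm:
λ = hc/E = 1239.84 eV·nm / 26.1230 eV
λ = 47.46 nm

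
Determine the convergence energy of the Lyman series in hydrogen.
13.605700 eV

The series limit corresponds to the transition from n = ∞ to n = 1.
This is the highest energy (shortest wavelength) transition in the Lyman series.

E_∞ = 0 eV
E_1 = -13.6057 / 1² = -13.605700 eV

Energy at series limit:
ΔE = E_∞ - E_1 = 0 - (-13.605700) = 13.605700 eV

This energy equals the ionization energy from the n = 1 state of hydrogen.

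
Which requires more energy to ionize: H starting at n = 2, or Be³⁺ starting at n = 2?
Be³⁺ at n = 2 (E = -54.42 eV)

Using E_n = -13.6057 Z² / n² eV:

H (Z = 1) at n = 2:
E = -13.6057 × 1² / 2² = -13.6057 × 1 / 4 = -3.40143 eV

Be³⁺ (Z = 4) at n = 2:
E = -13.6057 × 4² / 2² = -13.6057 × 16 / 4 = -54.42280 eV

Since -54.42280 eV < -3.40143 eV,
Be³⁺ at n = 2 is more tightly bound (requires more energy to ionize).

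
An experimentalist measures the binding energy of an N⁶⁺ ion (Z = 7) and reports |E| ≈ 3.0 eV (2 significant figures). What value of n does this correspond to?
n = 15

The exact energy levels follow E_n = -13.6057 Z² / n² eV with Z = 7.

The measured value (-3.0 eV) is reported to only 2 significant figures, so we must test candidate n values and see which one matches to that precision.

Candidate energies:
  n = 13:  E = -13.6057 × 7² / 13² = -3.94485 eV
  n = 14:  E = -13.6057 × 7² / 14² = -3.40143 eV
  n = 15:  E = -13.6057 × 7² / 15² = -2.96302 eV  ← matches
  n = 16:  E = -13.6057 × 7² / 16² = -2.60422 eV
  n = 17:  E = -13.6057 × 7² / 17² = -2.30685 eV

Checking against the measurement of -3.0 eV (2 sig figs), only n = 15 agrees:
E_15 = -2.96302 eV, which rounds to -3.0 eV ✓

Therefore n = 15.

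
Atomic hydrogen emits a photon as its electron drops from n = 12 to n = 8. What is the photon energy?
0.12 eV

The energy levels are E_n = -13.6057 eV / n².

Energy at n = 12: E_12 = -13.6057 / 12² = -0.09448 eV
Energy at n = 8: E_8 = -13.6057 / 8² = -0.21259 eV

For emission (electron falling to lower state), the photon energy is:
E_photon = E_12 - E_8 = |-0.09448 - (-0.21259)|
E_photon = 0.12 eV

This energy is carried away by the emitted photon.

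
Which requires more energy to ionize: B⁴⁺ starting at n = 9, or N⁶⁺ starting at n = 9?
N⁶⁺ at n = 9 (E = -8.2306 eV)

Using E_n = -13.6057 Z² / n² eV:

B⁴⁺ (Z = 5) at n = 9:
E = -13.6057 × 5² / 9² = -13.6057 × 25 / 81 = -4.1992901 eV

N⁶⁺ (Z = 7) at n = 9:
E = -13.6057 × 7² / 9² = -13.6057 × 49 / 81 = -8.2306086 eV

Since -8.2306086 eV < -4.1992901 eV,
N⁶⁺ at n = 9 is more tightly bound (requires more energy to ionize).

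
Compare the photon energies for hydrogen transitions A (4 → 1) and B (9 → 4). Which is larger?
4 → 1

Calculate the energy for each transition:

Transition 4 → 1:
ΔE₁ = |E_1 - E_4| = |-13.6057/1² - (-13.6057/4²)|
ΔE₁ = |-13.605700000000 - (-0.850356250000)| = 12.755343750 eV

Transition 9 → 4:
ΔE₂ = |E_4 - E_9| = |-13.6057/4² - (-13.6057/9²)|
ΔE₂ = |-0.850356250000 - (-0.167971604938)| = 0.682384645 eV

Since 12.755343750 eV > 0.682384645 eV, the transition 4 → 1 emits the more energetic photon.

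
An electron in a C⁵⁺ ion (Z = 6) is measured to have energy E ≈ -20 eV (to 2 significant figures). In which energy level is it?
n = 5

The exact energy levels follow E_n = -13.6057 Z² / n² eV with Z = 6.

The measured value (-20 eV) is reported to only 2 significant figures, so we must test candidate n values and see which one matches to that precision.

Candidate energies:
  n = 3:  E = -13.6057 × 6² / 3² = -54.42280 eV
  n = 4:  E = -13.6057 × 6² / 4² = -30.61283 eV
  n = 5:  E = -13.6057 × 6² / 5² = -19.59221 eV  ← matches
  n = 6:  E = -13.6057 × 6² / 6² = -13.60570 eV
  n = 7:  E = -13.6057 × 6² / 7² = -9.99602 eV

Checking against the measurement of -20 eV (2 sig figs), only n = 5 agrees:
E_5 = -19.59221 eV, which rounds to -20 eV ✓

Therefore n = 5.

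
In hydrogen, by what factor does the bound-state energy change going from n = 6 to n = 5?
1.4400

Using E_n = -13.6057 Z² / n² eV with Z = 1:

E_5 = -13.6057 / 5² = -13.6057 / 25 = -0.5442280000 eV
E_6 = -13.6057 / 6² = -13.6057 / 36 = -0.3779361111 eV

The ratio is:
E_5/E_6 = (-0.5442280000) / (-0.3779361111)
E_5/E_6 = (-13.6057/25) / (-13.6057/36)
E_5/E_6 = 36/25
E_5/E_6 = 1.4400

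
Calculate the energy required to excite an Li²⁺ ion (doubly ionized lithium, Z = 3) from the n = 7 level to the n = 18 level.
2.121070 eV

The energy levels of a hydrogen-like atom are E_n = -13.6057 Z² eV / n².

Energy at n = 7: E_7 = -13.6057 × 3² / 7² = -2.499006122 eV
Energy at n = 18: E_18 = -13.6057 × 3² / 18² = -0.377936111 eV

The excitation energy is the difference:
ΔE = E_18 - E_7
ΔE = -0.377936111 - (-2.499006122)
ΔE = 2.121070 eV

Since this is positive, energy must be absorbed (photon absorption).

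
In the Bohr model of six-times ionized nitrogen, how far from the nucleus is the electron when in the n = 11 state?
0.9147 nm (or 9.1472 Å)

The Bohr radius formula is:
r_n = n² a₀ / Z

where a₀ = 0.0529177 nm is the Bohr radius.

For N⁶⁺ (Z = 7) at n = 11:
r_11 = 11² × 0.0529177 nm / 7
r_11 = 121 × 0.0529177 nm / 7
r_11 = 6.40304 nm / 7
r_11 = 0.9147 nm

The electron orbits at approximately 0.9147 nm from the nucleus.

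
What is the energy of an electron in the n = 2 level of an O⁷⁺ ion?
-217.691200 eV

For hydrogen-like ions, the energy levels scale with Z²:
E_n = -13.6057 Z² / n² eV

For O⁷⁺ (Z = 8) at n = 2:
E_2 = -13.6057 × 8² / 2²
E_2 = -13.6057 × 64 / 4
E_2 = -870.7648 / 4
E_2 = -217.691200 eV

The energy is 64 times more negative than hydrogen at the same n due to the stronger nuclear charge.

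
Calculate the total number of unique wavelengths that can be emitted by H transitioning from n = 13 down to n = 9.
10

The electron can occupy levels n = 9, 10, ..., 13 during de-excitation — that is m = 13 - 9 + 1 = 5 distinct levels.

The number of distinct spectral lines equals the number of ways to choose 2 of these m levels (each pair gives one possible emission transition):

Number of lines = m(m-1)/2 = 5×4/2 = 10

These correspond to all possible transitions between the 5 levels:
13 → 12, 13 → 11, 13 → 10, 13 → 9, 12 → 11, 12 → 10, 12 → 9, 11 → 10...

Each transition produces a photon with a unique energy (and thus wavelength). This count does not depend on Z.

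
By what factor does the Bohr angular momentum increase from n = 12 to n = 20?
1.67

In the Bohr model, L_n = nℏ, so the ratio is purely the ratio of quantum numbers:

L_20/L_12 = 20ℏ / 12ℏ = 20/12 = 1.67

The angular momentum scales linearly with n.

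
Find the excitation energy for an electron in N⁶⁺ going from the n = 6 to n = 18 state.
16.461217 eV

The energy levels of a hydrogen-like atom are E_n = -13.6057 Z² eV / n².

Energy at n = 6: E_6 = -13.6057 × 7² / 6² = -18.518869444 eV
Energy at n = 18: E_18 = -13.6057 × 7² / 18² = -2.057652160 eV

The excitation energy is the difference:
ΔE = E_18 - E_6
ΔE = -2.057652160 - (-18.518869444)
ΔE = 16.461217 eV

Since this is positive, energy must be absorbed (photon absorption).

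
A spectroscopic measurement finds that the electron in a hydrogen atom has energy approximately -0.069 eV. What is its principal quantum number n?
n = 14

The exact energy levels follow E_n = -13.6057 eV / n².

The measured value (-0.069 eV) is reported to only 2 significant figures, so we must test candidate n values and see which one matches to that precision.

Candidate energies:
  n = 12:  E = -13.6057/12² = -0.09448 eV
  n = 13:  E = -13.6057/13² = -0.08051 eV
  n = 14:  E = -13.6057/14² = -0.06942 eV  ← matches
  n = 15:  E = -13.6057/15² = -0.06047 eV
  n = 16:  E = -13.6057/16² = -0.05315 eV

Checking against the measurement of -0.069 eV (2 sig figs), only n = 14 agrees:
E_14 = -0.06942 eV, which rounds to -0.069 eV ✓

Therefore n = 14.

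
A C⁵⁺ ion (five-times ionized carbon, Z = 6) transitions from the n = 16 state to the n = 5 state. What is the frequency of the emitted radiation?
4.27474e+15 Hz

First, find the transition energy:
E_16 = -13.6057 × 6² / 16² = -1.9133016 eV
E_5 = -13.6057 × 6² / 5² = -19.5922080 eV
|ΔE| = |E_5 - E_16| = 17.6789064 eV

Convert to Joules: E = 17.6789064 eV × (1.602177 × 10⁻¹⁹ J/eV) = 2.8324737e-18 J

Using E = hf:
f = E/h = 2.8324737e-18 J / (6.62607 × 10⁻³⁴ J·s)
f = 4.27474e+15 Hz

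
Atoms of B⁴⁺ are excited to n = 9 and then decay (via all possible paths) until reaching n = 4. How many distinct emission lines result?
15

The electron can occupy levels n = 4, 5, ..., 9 during de-excitation — that is m = 9 - 4 + 1 = 6 distinct levels.

The number of distinct spectral lines equals the number of ways to choose 2 of these m levels (each pair gives one possible emission transition):

Number of lines = m(m-1)/2 = 6×5/2 = 15

These correspond to all possible transitions between the 6 levels:
9 → 8, 9 → 7, 9 → 6, 9 → 5, 9 → 4, 8 → 7, 8 → 6, 8 → 5...

Each transition produces a photon with a unique energy (and thus wavelength). This count does not depend on Z.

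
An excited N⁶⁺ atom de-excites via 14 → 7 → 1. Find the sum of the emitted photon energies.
663.28 eV

The energy levels of N⁶⁺ are E_n = -13.6057 × 7² / n² eV.

First transition (14 → 7):
ΔE₁ = |E_7 - E_14|
ΔE₁ = |-13.60570000 - (-3.40142500)| = 10.20428 eV

Second transition (7 → 1):
ΔE₂ = |E_1 - E_7|
ΔE₂ = |-666.67930000 - (-13.60570000)| = 653.07360 eV

Total energy released:
E_total = ΔE₁ + ΔE₂ = 10.20428 + 653.07360 = 663.28 eV

Note: This equals the direct transition 14 → 1: 663.28 eV ✓
Energy is conserved regardless of the path taken.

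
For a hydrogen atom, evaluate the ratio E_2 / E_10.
25.0000

Using E_n = -13.6057 Z² / n² eV with Z = 1:

E_2 = -13.6057 / 2² = -13.6057 / 4 = -3.4014250000 eV
E_10 = -13.6057 / 10² = -13.6057 / 100 = -0.1360570000 eV

The ratio is:
E_2/E_10 = (-3.4014250000) / (-0.1360570000)
E_2/E_10 = (-13.6057/4) / (-13.6057/100)
E_2/E_10 = 100/4
E_2/E_10 = 25.0000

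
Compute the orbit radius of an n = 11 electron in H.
6.403044 nm (or 64.030442 Å)

The Bohr radius formula is:
r_n = n² a₀ / Z

where a₀ = 0.052917721 nm is the Bohr radius.

For H (Z = 1) at n = 11:
r_11 = 11² × 0.052917721 nm / 1
r_11 = 121 × 0.052917721 nm / 1
r_11 = 6.4030442 nm / 1
r_11 = 6.403044 nm

The electron orbits at approximately 6.403044 nm from the nucleus.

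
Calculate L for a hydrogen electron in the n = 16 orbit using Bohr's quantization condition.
1.687e-33 J·s (or 16ℏ)

In the Bohr model, angular momentum is quantized:
L = nℏ

where ℏ = h/(2π) = 1.05457e-34 J·s

For n = 16:
L = 16 × 1.05457e-34 J·s
L = 1.687e-33 J·s

This can also be written as L = 16ℏ.
The angular momentum is an integer multiple of the reduced Planck constant.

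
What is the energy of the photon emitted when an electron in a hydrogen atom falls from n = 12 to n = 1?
13.51122 eV

The energy levels are E_n = -13.6057 eV / n².

Energy at n = 12: E_12 = -13.6057 / 12² = -0.09448403 eV
Energy at n = 1: E_1 = -13.6057 / 1² = -13.60570000 eV

For emission (electron falling to lower state), the photon energy is:
E_photon = E_12 - E_1 = |-0.09448403 - (-13.60570000)|
E_photon = 13.51122 eV

This energy is carried away by the emitted photon.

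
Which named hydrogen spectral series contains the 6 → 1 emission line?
Lyman series

The spectral series in hydrogen are named based on the final (lower) energy level:
- Lyman series: n_final = 1 (ultraviolet)
- Balmer series: n_final = 2 (visible/near-UV)
- Paschen series: n_final = 3 (infrared)
- Brackett series: n_final = 4 (infrared)
- Pfund series: n_final = 5 (far infrared)

Since this transition ends at n = 1, it belongs to the Lyman series.

For reference, this 6 → 1 line has photon energy
ΔE = 13.6057 eV × (1/1² - 1/6²) = 13.22776 eV,
corresponding to wavelength λ = hc/ΔE = 1239.84 eV·nm / 13.22776 eV = 93.730 nm in the ultraviolet region.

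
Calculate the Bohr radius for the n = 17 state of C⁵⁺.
2.54887 nm (or 25.48870 Å)

The Bohr radius formula is:
r_n = n² a₀ / Z

where a₀ = 0.05291772 nm is the Bohr radius.

For C⁵⁺ (Z = 6) at n = 17:
r_17 = 17² × 0.05291772 nm / 6
r_17 = 289 × 0.05291772 nm / 6
r_17 = 15.293221 nm / 6
r_17 = 2.54887 nm

The electron orbits at approximately 2.54887 nm from the nucleus.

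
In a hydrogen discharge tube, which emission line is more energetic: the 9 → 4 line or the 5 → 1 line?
5 → 1

Calculate the energy for each transition:

Transition 9 → 4:
ΔE₁ = |E_4 - E_9| = |-13.6057/4² - (-13.6057/9²)|
ΔE₁ = |-0.85035625000 - (-0.16797160494)| = 0.68238465 eV

Transition 5 → 1:
ΔE₂ = |E_1 - E_5| = |-13.6057/1² - (-13.6057/5²)|
ΔE₂ = |-13.60570000000 - (-0.54422800000)| = 13.06147200 eV

Since 13.06147200 eV > 0.68238465 eV, the transition 5 → 1 emits the more energetic photon.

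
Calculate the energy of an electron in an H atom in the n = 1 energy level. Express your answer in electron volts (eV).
-13.6057 eV

The energy levels of a hydrogen-like atom are given by:
E_n = -13.6057 eV / n²

For n = 1:
E_1 = -13.6057 eV / 1²
E_1 = -13.6057 eV / 1
E_1 = -13.6057 eV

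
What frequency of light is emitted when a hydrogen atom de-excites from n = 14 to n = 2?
8.057e+14 Hz

First, find the transition energy:
E_14 = -13.6057 / 14² = -0.069417 eV
E_2 = -13.6057 / 2² = -3.401425 eV
|ΔE| = |E_2 - E_14| = 3.332008 eV

Convert to Joules: E = 3.332008 eV × (1.602177 × 10⁻¹⁹ J/eV) = 5.33847e-19 J

Using E = hf:
f = E/h = 5.33847e-19 J / (6.62607 × 10⁻³⁴ J·s)
f = 8.057e+14 Hz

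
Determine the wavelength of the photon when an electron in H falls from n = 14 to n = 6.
4018.6792 nm

First, find the transition energy using E_n = -13.6057 / n² eV:
E_14 = -13.6057 / 14² = -0.0694168367 eV
E_6 = -13.6057 / 6² = -0.3779361111 eV

Photon energy: |ΔE| = |E_6 - E_14| = 0.3085192744 eV

Convert to wavelength using E = hc/λ with hc = 1239.84 eV·nm:
λ = hc/E = 1239.84 eV·nm / 0.3085192744 eV
λ = 4018.6792 nm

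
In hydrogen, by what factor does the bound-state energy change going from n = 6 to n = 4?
2.25

Using E_n = -13.6057 Z² / n² eV with Z = 1:

E_4 = -13.6057 / 4² = -13.6057 / 16 = -0.85035625 eV
E_6 = -13.6057 / 6² = -13.6057 / 36 = -0.37793611 eV

The ratio is:
E_4/E_6 = (-0.85035625) / (-0.37793611)
E_4/E_6 = (-13.6057/16) / (-13.6057/36)
E_4/E_6 = 36/16
E_4/E_6 = 2.25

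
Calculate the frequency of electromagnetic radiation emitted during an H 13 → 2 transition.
8.0299e+14 Hz

First, find the transition energy:
E_13 = -13.6057 / 13² = -0.0805071 eV
E_2 = -13.6057 / 2² = -3.4014250 eV
|ΔE| = |E_2 - E_13| = 3.3209179 eV

Convert to Joules: E = 3.3209179 eV × (1.602177 × 10⁻¹⁹ J/eV) = 5.320698e-19 J

Using E = hf:
f = E/h = 5.320698e-19 J / (6.62607 × 10⁻³⁴ J·s)
f = 8.0299e+14 Hz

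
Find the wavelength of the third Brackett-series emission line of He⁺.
541.236260 nm

The lines of a series are numbered from the longest wavelength (smallest ΔE) outward; the third line is the transition from n = n_f + 3 to n_f.
The Brackett series has all transitions ending at n_f = 4.

For He⁺ (Z = 2), the third line (γ-line) is the jump from n = 7 to n = 4:
E_7 = -13.6057 × 2² / 7² = -1.1106693878 eV
E_4 = -13.6057 × 2² / 4² = -3.4014250000 eV
ΔE = E_7 - E_4 = 2.2907556122 eV

λ = hc/E = 1239.84 eV·nm / 2.2907556122 eV
λ = 541.236260 nm

This is the γ-line of the Brackett series in He⁺.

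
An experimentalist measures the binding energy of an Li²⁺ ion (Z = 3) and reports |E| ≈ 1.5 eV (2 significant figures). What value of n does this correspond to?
n = 9

The exact energy levels follow E_n = -13.6057 Z² / n² eV with Z = 3.

The measured value (-1.5 eV) is reported to only 2 significant figures, so we must test candidate n values and see which one matches to that precision.

Candidate energies:
  n = 7:  E = -13.6057 × 3² / 7² = -2.499006 eV
  n = 8:  E = -13.6057 × 3² / 8² = -1.913302 eV
  n = 9:  E = -13.6057 × 3² / 9² = -1.511744 eV  ← matches
  n = 10:  E = -13.6057 × 3² / 10² = -1.224513 eV
  n = 11:  E = -13.6057 × 3² / 11² = -1.011994 eV

Checking against the measurement of -1.5 eV (2 sig figs), only n = 9 agrees:
E_9 = -1.511744 eV, which rounds to -1.5 eV ✓

Therefore n = 9.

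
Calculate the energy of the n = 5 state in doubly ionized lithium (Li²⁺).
-4.89805 eV

For hydrogen-like ions, the energy levels scale with Z²:
E_n = -13.6057 Z² / n² eV

For Li²⁺ (Z = 3) at n = 5:
E_5 = -13.6057 × 3² / 5²
E_5 = -13.6057 × 9 / 25
E_5 = -122.4513 / 25
E_5 = -4.89805 eV

The energy is 9 times more negative than hydrogen at the same n due to the stronger nuclear charge.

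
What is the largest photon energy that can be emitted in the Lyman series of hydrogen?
13.606 eV

The series limit corresponds to the transition from n = ∞ to n = 1.
This is the highest energy (shortest wavelength) transition in the Lyman series.

E_∞ = 0 eV
E_1 = -13.6057 / 1² = -13.606 eV

Energy at series limit:
ΔE = E_∞ - E_1 = 0 - (-13.606) = 13.606 eV

This energy equals the ionization energy from the n = 1 state of hydrogen.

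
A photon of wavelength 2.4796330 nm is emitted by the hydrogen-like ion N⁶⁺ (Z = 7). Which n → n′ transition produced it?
n = 2 → n = 1

First, find the photon energy from the wavelength (hc = 1239.84 eV·nm):
E = hc/λ = 1239.84 eV·nm / 2.4796330 nm = 500.00948 eV

The energy levels of N⁶⁺ satisfy E_n = -13.6057 × 7² / n² eV, so an emission n_i → n_f releases
ΔE = 13.6057 × 7² × (1/n_f² − 1/n_i²) eV.

Setting ΔE equal to the photon energy:
1/n_f² − 1/n_i² = 500.00948 / (13.6057 × 7²) = 0.75000001

Since 1/n_i² must be positive, we need 1/n_f² > 0.75000001, i.e. n_f ≤ 1. For each allowed n_f, solve n_i = (1/n_f² − 0.75000001)^(−1/2) and check whether it is a whole number:
  n_f = 1: 1/n_i² = 1.00000000 − 0.75000001 = 0.24999999 → n_i = 2.000  → integer, n_i = 2 ✓

Only n_f = 1 gives an integer upper level, n_i = 2.

The transition is from n = 2 to n = 1 (emission).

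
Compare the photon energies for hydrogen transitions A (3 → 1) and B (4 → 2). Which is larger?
3 → 1

Calculate the energy for each transition:

Transition 3 → 1:
ΔE₁ = |E_1 - E_3| = |-13.6057/1² - (-13.6057/3²)|
ΔE₁ = |-13.605700000000 - (-1.511744444444)| = 12.093955556 eV

Transition 4 → 2:
ΔE₂ = |E_2 - E_4| = |-13.6057/2² - (-13.6057/4²)|
ΔE₂ = |-3.401425000000 - (-0.850356250000)| = 2.551068750 eV

Since 12.093955556 eV > 2.551068750 eV, the transition 3 → 1 emits the more energetic photon.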